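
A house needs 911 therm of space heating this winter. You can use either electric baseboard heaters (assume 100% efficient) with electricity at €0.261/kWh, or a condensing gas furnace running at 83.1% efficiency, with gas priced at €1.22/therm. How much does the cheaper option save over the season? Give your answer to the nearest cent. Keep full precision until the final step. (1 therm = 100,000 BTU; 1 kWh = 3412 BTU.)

€5631.22

Heat load = 911 therm × 100,000 = 91,100,000 BTU
Gas: input = 91,100,000 / 0.831 = 109,626,955 BTU = 1,096 therm → 1,096 × €1.22 = €1,337.45
Electric: 91,100,000 BTU / 3412 = 26,700 kWh → × €0.261 = €6,968.67
Difference = |€1,337.45 − €6,968.67| = €5,631.22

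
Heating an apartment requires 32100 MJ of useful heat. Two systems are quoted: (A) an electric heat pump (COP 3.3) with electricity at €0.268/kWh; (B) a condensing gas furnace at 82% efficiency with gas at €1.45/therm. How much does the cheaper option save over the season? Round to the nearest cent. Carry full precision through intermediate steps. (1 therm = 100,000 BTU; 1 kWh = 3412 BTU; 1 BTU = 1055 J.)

Heat load = 32100 MJ = 32,100,000,000 J / 1055 = 30,426,540 BTU
Gas: input = 30,426,540 / 0.82 = 37,105,537 BTU = 371.1 therm → 371.1 × €1.45 = €538.03
Heat pump: 30,426,540 BTU / 3412 = 8,918 kWh heat; / 3.3 = 2,702 kWh in → × €0.268 = €724.21
Difference = |€538.03 − €724.21| = €186.18

€186.18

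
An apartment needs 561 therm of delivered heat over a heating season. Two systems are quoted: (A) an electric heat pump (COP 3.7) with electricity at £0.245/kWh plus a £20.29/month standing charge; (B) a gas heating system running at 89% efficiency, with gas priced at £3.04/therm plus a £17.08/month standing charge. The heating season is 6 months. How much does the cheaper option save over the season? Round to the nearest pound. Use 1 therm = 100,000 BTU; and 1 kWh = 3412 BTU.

£808

Heat load = 561 therm × 100,000 = 56,100,000 BTU
Gas: input = 56,100,000 / 0.89 = 63,033,708 BTU = 630.3 therm → 630.3 × £3.04 = £1,916.22; + 6 × £17.08 standing = £2,018.70
Heat pump: 56,100,000 BTU / 3412 = 16,440 kWh heat; / 3.7 = 4,444 kWh in → × £0.245 = £1,088.73; + 6 × £20.29 standing = £1,210.47
Difference = |£2,018.70 − £1,210.47| = £808.24 ≈ £808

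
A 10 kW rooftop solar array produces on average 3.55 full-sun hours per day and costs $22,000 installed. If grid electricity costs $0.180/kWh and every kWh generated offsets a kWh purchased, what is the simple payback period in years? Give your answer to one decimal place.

9.4 years

Daily generation = 10 kW × 3.55 h = 35.5 kWh
Annual generation = 35.5 × 365 = 12958 kWh
Annual savings = 12958 × $0.180 = $2,332.35
Payback = $22,000 / $2,332.35 = 9.43 years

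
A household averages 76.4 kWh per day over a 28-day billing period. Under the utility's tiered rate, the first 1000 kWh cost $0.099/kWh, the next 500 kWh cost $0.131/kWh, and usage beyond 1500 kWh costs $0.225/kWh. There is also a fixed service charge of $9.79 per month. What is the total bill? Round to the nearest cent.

Usage = 76.4 kWh/day × 28 days = 2139.2 kWh
First 1000 kWh × $0.099 = $99.00
Next 500 kWh × $0.131 = $65.50
Remaining 639.2 kWh × $0.225 = $143.82
Energy charge = $308.32; + service $9.79 = $318.11

$318.11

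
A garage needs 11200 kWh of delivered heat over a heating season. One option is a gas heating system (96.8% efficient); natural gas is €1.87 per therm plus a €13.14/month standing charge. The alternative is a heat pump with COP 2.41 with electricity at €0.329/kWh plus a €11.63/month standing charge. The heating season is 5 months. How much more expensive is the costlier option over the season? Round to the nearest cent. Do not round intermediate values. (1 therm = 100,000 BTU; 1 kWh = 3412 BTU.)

€783.18

Heat load = 11200 kWh × 3412 = 38,214,400 BTU
Gas: input = 38,214,400 / 0.968 = 39,477,686 BTU = 394.8 therm → 394.8 × €1.87 = €738.23; + 5 × €13.14 standing = €803.93
Heat pump: 38,214,400 BTU / 3412 = 11,200 kWh heat; / 2.41 = 4,647 kWh in → × €0.329 = €1,528.96; + 5 × €11.63 standing = €1,587.11
Difference = |€803.93 − €1,587.11| = €783.18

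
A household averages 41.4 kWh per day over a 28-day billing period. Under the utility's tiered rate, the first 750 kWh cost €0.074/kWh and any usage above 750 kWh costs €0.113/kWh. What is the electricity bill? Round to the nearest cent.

€101.74

Usage = 41.4 kWh/day × 28 days = 1159.2 kWh
First 750 kWh × €0.074 = €55.50
Remaining 409.2 kWh × €0.113 = €46.24
Total = €101.74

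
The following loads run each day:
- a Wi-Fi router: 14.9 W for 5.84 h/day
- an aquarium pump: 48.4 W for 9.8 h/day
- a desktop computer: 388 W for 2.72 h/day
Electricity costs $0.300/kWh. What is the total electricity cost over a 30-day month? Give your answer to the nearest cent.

Wi-Fi router: 14.9 W × 5.84 h × 30 d = 2,610 Wh = 2.61 kWh
aquarium pump: 48.4 W × 9.8 h × 30 d = 14,230 Wh = 14.23 kWh
desktop computer: 388 W × 2.72 h × 30 d = 31,661 Wh = 31.66 kWh
Total energy = 2.61 + 14.23 + 31.66 = 48.5 kWh
Cost = 48.5 kWh × $0.300 = $14.55

$14.55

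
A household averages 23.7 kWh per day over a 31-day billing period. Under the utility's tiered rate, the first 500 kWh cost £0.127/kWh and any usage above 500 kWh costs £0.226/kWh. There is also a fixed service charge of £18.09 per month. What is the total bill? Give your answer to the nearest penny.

Usage = 23.7 kWh/day × 31 days = 734.7 kWh
First 500 kWh × £0.127 = £63.50
Remaining 234.7 kWh × £0.226 = £53.04
Energy charge = £116.54; + service £18.09 = £134.63

£134.63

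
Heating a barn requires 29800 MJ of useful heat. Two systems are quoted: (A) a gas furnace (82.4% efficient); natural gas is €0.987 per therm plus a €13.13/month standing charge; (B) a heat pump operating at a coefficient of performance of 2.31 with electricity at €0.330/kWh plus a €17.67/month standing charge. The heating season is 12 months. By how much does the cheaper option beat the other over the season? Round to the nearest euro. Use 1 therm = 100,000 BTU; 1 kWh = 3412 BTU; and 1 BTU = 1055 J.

€899

Heat load = 29800 MJ = 29,800,000,000 J / 1055 = 28,246,445 BTU
Gas: input = 28,246,445 / 0.824 = 34,279,667 BTU = 342.8 therm → 342.8 × €0.987 = €338.34; + 12 × €13.13 standing = €495.90
Heat pump: 28,246,445 BTU / 3412 = 8,279 kWh heat; / 2.31 = 3,584 kWh in → × €0.330 = €1,182.65; + 12 × €17.67 standing = €1,394.69
Difference = |€495.90 − €1,394.69| = €898.79 ≈ €899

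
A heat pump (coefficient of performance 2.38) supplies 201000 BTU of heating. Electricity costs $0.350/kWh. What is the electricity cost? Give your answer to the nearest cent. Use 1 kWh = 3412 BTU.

$8.66

Heat delivered = 201,000 BTU / 3412 = 58.91 kWh
Electrical input = 58.91 kWh / 2.38 = 24.75 kWh
Cost = 24.75 × $0.350/kWh = $8.66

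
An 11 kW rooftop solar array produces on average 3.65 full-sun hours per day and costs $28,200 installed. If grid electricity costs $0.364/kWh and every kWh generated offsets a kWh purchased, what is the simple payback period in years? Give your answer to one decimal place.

5.3 years

Daily generation = 11 kW × 3.65 h = 40.15 kWh
Annual generation = 40.15 × 365 = 14655 kWh
Annual savings = 14655 × $0.364 = $5,334.33
Payback = $28,200 / $5,334.33 = 5.29 years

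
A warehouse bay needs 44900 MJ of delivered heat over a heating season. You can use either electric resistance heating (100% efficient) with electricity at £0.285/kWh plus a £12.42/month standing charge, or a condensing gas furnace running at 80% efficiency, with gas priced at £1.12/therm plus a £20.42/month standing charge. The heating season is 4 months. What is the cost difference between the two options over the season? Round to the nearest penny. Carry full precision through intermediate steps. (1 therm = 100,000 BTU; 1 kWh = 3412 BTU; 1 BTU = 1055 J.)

£2927.09

Heat load = 44900 MJ = 44,900,000,000 J / 1055 = 42,559,242 BTU
Gas: input = 42,559,242 / 0.80 = 53,199,052 BTU = 532 therm → 532 × £1.12 = £595.83; + 4 × £20.42 standing = £677.51
Electric: 42,559,242 BTU / 3412 = 12,470 kWh → × £0.285 = £3,554.92; + 4 × £12.42 standing = £3,604.60
Difference = |£677.51 − £3,604.60| = £2,927.09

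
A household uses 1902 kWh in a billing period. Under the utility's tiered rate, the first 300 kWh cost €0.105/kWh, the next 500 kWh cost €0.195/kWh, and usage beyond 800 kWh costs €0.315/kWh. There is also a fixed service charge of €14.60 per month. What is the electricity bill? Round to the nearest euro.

€491

First 300 kWh × €0.105 = €31.50
Next 500 kWh × €0.195 = €97.50
Remaining 1102 kWh × €0.315 = €347.13
Energy charge = €476.13; + service €14.60 = €490.73 ≈ €491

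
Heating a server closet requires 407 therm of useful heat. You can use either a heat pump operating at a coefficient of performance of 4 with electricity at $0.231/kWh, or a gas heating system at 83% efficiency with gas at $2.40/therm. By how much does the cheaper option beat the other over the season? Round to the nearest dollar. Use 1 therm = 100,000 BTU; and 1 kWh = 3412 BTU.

Heat load = 407 therm × 100,000 = 40,700,000 BTU
Gas: input = 40,700,000 / 0.83 = 49,036,145 BTU = 490.4 therm → 490.4 × $2.40 = $1,176.87
Heat pump: 40,700,000 BTU / 3412 = 11,930 kWh heat; / 4 = 2,982 kWh in → × $0.231 = $688.87
Difference = |$1,176.87 − $688.87| = $488.00

$488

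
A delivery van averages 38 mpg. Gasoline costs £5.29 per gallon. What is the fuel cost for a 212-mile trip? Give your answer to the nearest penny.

Fuel = 212 mi / 38 mpg = 5.579 gal
Cost = 5.579 gal × £5.29/gal = £29.51

£29.51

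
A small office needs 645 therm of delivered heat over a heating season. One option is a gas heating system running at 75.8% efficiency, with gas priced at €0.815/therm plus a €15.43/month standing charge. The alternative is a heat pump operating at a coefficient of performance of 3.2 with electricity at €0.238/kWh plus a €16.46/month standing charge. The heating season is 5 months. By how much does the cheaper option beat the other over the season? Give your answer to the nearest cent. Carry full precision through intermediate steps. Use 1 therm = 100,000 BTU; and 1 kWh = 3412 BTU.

Heat load = 645 therm × 100,000 = 64,500,000 BTU
Gas: input = 64,500,000 / 0.758 = 85,092,348 BTU = 850.9 therm → 850.9 × €0.815 = €693.50; + 5 × €15.43 standing = €770.65
Heat pump: 64,500,000 BTU / 3412 = 18,900 kWh heat; / 3.2 = 5,907 kWh in → × €0.238 = €1,405.98; + 5 × €16.46 standing = €1,488.28
Difference = |€770.65 − €1,488.28| = €717.62

€717.62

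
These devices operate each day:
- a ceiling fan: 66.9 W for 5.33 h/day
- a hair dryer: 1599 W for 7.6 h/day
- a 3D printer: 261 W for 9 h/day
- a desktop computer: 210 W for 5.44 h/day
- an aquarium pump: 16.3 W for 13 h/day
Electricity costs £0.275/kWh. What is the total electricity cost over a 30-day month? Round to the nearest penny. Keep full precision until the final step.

£133.75

ceiling fan: 66.9 W × 5.33 h × 30 d = 10,697 Wh = 10.7 kWh
hair dryer: 1599 W × 7.6 h × 30 d = 364,572 Wh = 364.6 kWh
3D printer: 261 W × 9 h × 30 d = 70,470 Wh = 70.47 kWh
desktop computer: 210 W × 5.44 h × 30 d = 34,272 Wh = 34.27 kWh
aquarium pump: 16.3 W × 13 h × 30 d = 6,357 Wh = 6.357 kWh
Total energy = 10.7 + 364.6 + 70.47 + 34.27 + 6.357 = 486.4 kWh
Cost = 486.4 kWh × £0.275 = £133.75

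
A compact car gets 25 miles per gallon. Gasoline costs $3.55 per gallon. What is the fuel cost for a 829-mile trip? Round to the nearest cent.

Fuel = 829 mi / 25 mpg = 33.16 gal
Cost = 33.16 gal × $3.55/gal = $117.72

$117.72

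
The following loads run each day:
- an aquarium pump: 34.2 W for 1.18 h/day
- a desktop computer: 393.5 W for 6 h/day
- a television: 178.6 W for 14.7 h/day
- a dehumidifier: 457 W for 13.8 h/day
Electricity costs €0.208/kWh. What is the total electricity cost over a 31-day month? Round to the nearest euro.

€73

aquarium pump: 34.2 W × 1.18 h × 31 d = 1,251 Wh = 1.251 kWh
desktop computer: 393.5 W × 6 h × 31 d = 73,191 Wh = 73.19 kWh
television: 178.6 W × 14.7 h × 31 d = 81,388 Wh = 81.39 kWh
dehumidifier: 457 W × 13.8 h × 31 d = 195,505 Wh = 195.5 kWh
Total energy = 1.251 + 73.19 + 81.39 + 195.5 = 351.3 kWh
Cost = 351.3 kWh × €0.208 = €73.08 ≈ €73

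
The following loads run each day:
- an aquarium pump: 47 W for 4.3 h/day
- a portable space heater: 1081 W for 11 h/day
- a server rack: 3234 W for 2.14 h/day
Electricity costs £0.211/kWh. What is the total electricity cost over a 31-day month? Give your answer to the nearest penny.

aquarium pump: 47 W × 4.3 h × 31 d = 6,265 Wh = 6.265 kWh
portable space heater: 1081 W × 11 h × 31 d = 368,621 Wh = 368.6 kWh
server rack: 3234 W × 2.14 h × 31 d = 214,544 Wh = 214.5 kWh
Total energy = 6.265 + 368.6 + 214.5 = 589.4 kWh
Cost = 589.4 kWh × £0.211 = £124.37

£124.37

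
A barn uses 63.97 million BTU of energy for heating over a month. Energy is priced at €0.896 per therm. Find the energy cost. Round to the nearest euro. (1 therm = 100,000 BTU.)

€573

63.97 million BTU × (10 therm/million BTU) = 639.7 therm
Cost = 639.7 therm × €0.896/therm = €573.17 ≈ €573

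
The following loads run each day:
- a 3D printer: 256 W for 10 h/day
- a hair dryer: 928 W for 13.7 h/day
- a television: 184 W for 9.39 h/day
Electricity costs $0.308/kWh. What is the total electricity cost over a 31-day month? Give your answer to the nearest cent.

$162.33

3D printer: 256 W × 10 h × 31 d = 79,360 Wh = 79.36 kWh
hair dryer: 928 W × 13.7 h × 31 d = 394,122 Wh = 394.1 kWh
television: 184 W × 9.39 h × 31 d = 53,561 Wh = 53.56 kWh
Total energy = 79.36 + 394.1 + 53.56 = 527 kWh
Cost = 527 kWh × $0.308 = $162.33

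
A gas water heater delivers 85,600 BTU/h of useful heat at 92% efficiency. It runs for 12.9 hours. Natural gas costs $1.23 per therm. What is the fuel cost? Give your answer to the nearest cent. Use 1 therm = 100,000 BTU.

Heat delivered = 85,600 BTU/h × 12.9 h = 1,104,240 BTU
Gas input = 1,104,240 / 0.92 = 1,200,261 BTU
= 1,200,261 / 100,000 = 12 therm
Cost = 12 × $1.23/therm = $14.76

$14.76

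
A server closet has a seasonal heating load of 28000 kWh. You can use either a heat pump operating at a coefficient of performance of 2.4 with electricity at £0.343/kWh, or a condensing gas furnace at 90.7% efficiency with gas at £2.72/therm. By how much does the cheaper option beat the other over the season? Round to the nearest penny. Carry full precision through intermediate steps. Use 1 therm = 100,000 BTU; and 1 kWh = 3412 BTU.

£1136.64

Heat load = 28000 kWh × 3412 = 95,536,000 BTU
Gas: input = 95,536,000 / 0.907 = 105,331,863 BTU = 1,053 therm → 1,053 × £2.72 = £2,865.03
Heat pump: 95,536,000 BTU / 3412 = 28,000 kWh heat; / 2.4 = 11,670 kWh in → × £0.343 = £4,001.67
Difference = |£2,865.03 − £4,001.67| = £1,136.64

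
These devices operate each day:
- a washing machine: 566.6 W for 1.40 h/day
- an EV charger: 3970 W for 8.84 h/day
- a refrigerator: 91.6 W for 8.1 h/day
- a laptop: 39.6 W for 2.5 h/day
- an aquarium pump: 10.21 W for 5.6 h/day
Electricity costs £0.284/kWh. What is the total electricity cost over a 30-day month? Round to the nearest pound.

washing machine: 566.6 W × 1.40 h × 30 d = 23,797 Wh = 23.8 kWh
EV charger: 3970 W × 8.84 h × 30 d = 1,052,844 Wh = 1,053 kWh
refrigerator: 91.6 W × 8.1 h × 30 d = 22,259 Wh = 22.26 kWh
laptop: 39.6 W × 2.5 h × 30 d = 2,970 Wh = 2.97 kWh
aquarium pump: 10.21 W × 5.6 h × 30 d = 1,715 Wh = 1.715 kWh
Total energy = 23.8 + 1,053 + 22.26 + 2.97 + 1.715 = 1,104 kWh
Cost = 1,104 kWh × £0.284 = £313.42 ≈ £313

£313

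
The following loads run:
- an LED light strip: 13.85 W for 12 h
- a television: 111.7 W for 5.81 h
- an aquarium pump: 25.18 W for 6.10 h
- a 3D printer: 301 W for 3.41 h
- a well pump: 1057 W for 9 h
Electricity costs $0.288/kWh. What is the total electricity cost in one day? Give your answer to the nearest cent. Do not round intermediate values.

LED light strip: 13.85 W × 12 h = 166 Wh = 0.1662 kWh
television: 111.7 W × 5.81 h = 649 Wh = 0.649 kWh
aquarium pump: 25.18 W × 6.10 h = 154 Wh = 0.1536 kWh
3D printer: 301 W × 3.41 h = 1,026 Wh = 1.026 kWh
well pump: 1057 W × 9 h = 9,513 Wh = 9.513 kWh
Total energy = 0.1662 + 0.649 + 0.1536 + 1.026 + 9.513 = 11.51 kWh
Cost = 11.51 kWh × $0.288 = $3.31

$3.31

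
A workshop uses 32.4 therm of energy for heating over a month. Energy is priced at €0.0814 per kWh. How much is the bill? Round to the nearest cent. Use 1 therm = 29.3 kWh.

€77.27

32.4 therm × (29.3 kWh/therm) = 949.3 kWh
Cost = 949.3 kWh × €0.0814/kWh = €77.27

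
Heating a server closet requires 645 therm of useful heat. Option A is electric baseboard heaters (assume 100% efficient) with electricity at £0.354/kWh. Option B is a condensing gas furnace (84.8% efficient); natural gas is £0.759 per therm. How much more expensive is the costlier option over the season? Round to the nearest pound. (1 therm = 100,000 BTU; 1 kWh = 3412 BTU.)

£6115

Heat load = 645 therm × 100,000 = 64,500,000 BTU
Gas: input = 64,500,000 / 0.848 = 76,061,321 BTU = 760.6 therm → 760.6 × £0.759 = £577.31
Electric: 64,500,000 BTU / 3412 = 18,900 kWh → × £0.354 = £6,691.97
Difference = |£577.31 − £6,691.97| = £6,114.66 ≈ £6115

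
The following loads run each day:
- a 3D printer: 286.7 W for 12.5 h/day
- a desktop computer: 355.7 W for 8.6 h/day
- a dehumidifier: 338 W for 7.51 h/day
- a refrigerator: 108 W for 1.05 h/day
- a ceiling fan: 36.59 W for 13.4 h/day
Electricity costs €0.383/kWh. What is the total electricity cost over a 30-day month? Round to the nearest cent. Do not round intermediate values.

€112.43

3D printer: 286.7 W × 12.5 h × 30 d = 107,512 Wh = 107.5 kWh
desktop computer: 355.7 W × 8.6 h × 30 d = 91,771 Wh = 91.77 kWh
dehumidifier: 338 W × 7.51 h × 30 d = 76,151 Wh = 76.15 kWh
refrigerator: 108 W × 1.05 h × 30 d = 3,402 Wh = 3.402 kWh
ceiling fan: 36.59 W × 13.4 h × 30 d = 14,709 Wh = 14.71 kWh
Total energy = 107.5 + 91.77 + 76.15 + 3.402 + 14.71 = 293.5 kWh
Cost = 293.5 kWh × €0.383 = €112.43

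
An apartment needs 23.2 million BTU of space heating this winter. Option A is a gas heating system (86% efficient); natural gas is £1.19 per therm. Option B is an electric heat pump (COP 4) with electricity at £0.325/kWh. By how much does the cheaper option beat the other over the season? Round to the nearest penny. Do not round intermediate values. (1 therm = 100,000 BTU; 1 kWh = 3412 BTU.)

Heat load = 23.2 × 10⁶ BTU = 23,200,000 BTU
Gas: input = 23,200,000 / 0.86 = 26,976,744 BTU = 269.8 therm → 269.8 × £1.19 = £321.02
Heat pump: 23,200,000 BTU / 3412 = 6,800 kWh heat; / 4 = 1,700 kWh in → × £0.325 = £552.46
Difference = |£321.02 − £552.46| = £231.44

£231.44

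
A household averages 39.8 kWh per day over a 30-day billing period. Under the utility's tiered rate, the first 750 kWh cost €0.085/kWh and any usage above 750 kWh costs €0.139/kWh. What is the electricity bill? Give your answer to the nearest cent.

€125.47

Usage = 39.8 kWh/day × 30 days = 1194 kWh
First 750 kWh × €0.085 = €63.75
Remaining 444 kWh × €0.139 = €61.72
Total = €125.47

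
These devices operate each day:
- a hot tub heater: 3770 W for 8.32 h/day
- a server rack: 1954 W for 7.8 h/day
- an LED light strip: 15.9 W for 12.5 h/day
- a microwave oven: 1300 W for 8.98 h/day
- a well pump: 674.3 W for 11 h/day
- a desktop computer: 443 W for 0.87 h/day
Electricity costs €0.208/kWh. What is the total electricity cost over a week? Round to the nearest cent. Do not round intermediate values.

hot tub heater: 3770 W × 8.32 h × 7 d = 219,565 Wh = 219.6 kWh
server rack: 1954 W × 7.8 h × 7 d = 106,688 Wh = 106.7 kWh
LED light strip: 15.9 W × 12.5 h × 7 d = 1,391 Wh = 1.391 kWh
microwave oven: 1300 W × 8.98 h × 7 d = 81,718 Wh = 81.72 kWh
well pump: 674.3 W × 11 h × 7 d = 51,921 Wh = 51.92 kWh
desktop computer: 443 W × 0.87 h × 7 d = 2,698 Wh = 2.698 kWh
Total energy = 219.6 + 106.7 + 1.391 + 81.72 + 51.92 + 2.698 = 464 kWh
Cost = 464 kWh × €0.208 = €96.51

€96.51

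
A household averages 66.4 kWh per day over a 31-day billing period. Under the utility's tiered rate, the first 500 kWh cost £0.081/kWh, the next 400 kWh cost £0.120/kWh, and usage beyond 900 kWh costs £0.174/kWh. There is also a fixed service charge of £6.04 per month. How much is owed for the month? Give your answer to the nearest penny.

£296.10

Usage = 66.4 kWh/day × 31 days = 2058.4 kWh
First 500 kWh × £0.081 = £40.50
Next 400 kWh × £0.120 = £48.00
Remaining 1158.4 kWh × £0.174 = £201.56
Energy charge = £290.06; + service £6.04 = £296.10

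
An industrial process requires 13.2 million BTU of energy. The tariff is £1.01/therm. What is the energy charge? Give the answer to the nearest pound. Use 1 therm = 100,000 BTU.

13.2 million BTU × (10 therm/million BTU) = 132 therm
Cost = 132 therm × £1.01/therm = £133.32 ≈ £133

£133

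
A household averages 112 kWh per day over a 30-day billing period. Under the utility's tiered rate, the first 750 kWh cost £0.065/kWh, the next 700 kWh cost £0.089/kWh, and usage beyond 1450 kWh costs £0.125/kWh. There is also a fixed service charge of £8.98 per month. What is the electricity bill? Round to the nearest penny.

£358.78

Usage = 112 kWh/day × 30 days = 3360 kWh
First 750 kWh × £0.065 = £48.75
Next 700 kWh × £0.089 = £62.30
Remaining 1910 kWh × £0.125 = £238.75
Energy charge = £349.80; + service £8.98 = £358.78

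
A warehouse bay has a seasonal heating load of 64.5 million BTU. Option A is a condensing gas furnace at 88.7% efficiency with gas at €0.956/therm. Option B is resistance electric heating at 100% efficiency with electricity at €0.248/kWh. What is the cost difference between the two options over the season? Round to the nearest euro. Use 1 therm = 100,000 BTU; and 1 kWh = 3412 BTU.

Heat load = 64.5 × 10⁶ BTU = 64,500,000 BTU
Gas: input = 64,500,000 / 0.887 = 72,717,024 BTU = 727.2 therm → 727.2 × €0.956 = €695.17
Electric: 64,500,000 BTU / 3412 = 18,900 kWh → × €0.248 = €4,688.16
Difference = |€695.17 − €4,688.16| = €3,992.98 ≈ €3993

€3993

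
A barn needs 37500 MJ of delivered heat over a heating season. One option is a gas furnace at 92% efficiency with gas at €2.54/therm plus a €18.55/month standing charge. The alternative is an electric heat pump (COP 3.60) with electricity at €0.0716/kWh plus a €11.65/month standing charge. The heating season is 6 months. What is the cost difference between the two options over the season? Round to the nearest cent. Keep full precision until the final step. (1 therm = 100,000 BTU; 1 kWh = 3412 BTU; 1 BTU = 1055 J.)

Heat load = 37500 MJ = 37,500,000,000 J / 1055 = 35,545,024 BTU
Gas: input = 35,545,024 / 0.92 = 38,635,895 BTU = 386.4 therm → 386.4 × €2.54 = €981.35; + 6 × €18.55 standing = €1,092.65
Heat pump: 35,545,024 BTU / 3412 = 10,420 kWh heat; / 3.60 = 2,894 kWh in → × €0.0716 = €207.20; + 6 × €11.65 standing = €277.10
Difference = |€1,092.65 − €277.10| = €815.56

€815.56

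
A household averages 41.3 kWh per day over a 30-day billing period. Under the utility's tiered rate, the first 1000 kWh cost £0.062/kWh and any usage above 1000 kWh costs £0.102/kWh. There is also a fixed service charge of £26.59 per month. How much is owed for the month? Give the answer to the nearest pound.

Usage = 41.3 kWh/day × 30 days = 1239 kWh
First 1000 kWh × £0.062 = £62.00
Remaining 239 kWh × £0.102 = £24.38
Energy charge = £86.38; + service £26.59 = £112.97 ≈ £113

£113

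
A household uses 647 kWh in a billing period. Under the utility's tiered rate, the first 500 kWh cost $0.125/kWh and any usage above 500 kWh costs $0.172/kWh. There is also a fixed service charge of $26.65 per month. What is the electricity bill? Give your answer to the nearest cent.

First 500 kWh × $0.125 = $62.50
Remaining 147 kWh × $0.172 = $25.28
Energy charge = $87.78; + service $26.65 = $114.43

$114.43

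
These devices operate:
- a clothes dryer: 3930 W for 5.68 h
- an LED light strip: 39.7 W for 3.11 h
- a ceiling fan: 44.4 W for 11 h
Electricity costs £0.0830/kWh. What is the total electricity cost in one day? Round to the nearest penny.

£1.90

clothes dryer: 3930 W × 5.68 h = 22,322 Wh = 22.32 kWh
LED light strip: 39.7 W × 3.11 h = 123 Wh = 0.1235 kWh
ceiling fan: 44.4 W × 11 h = 488 Wh = 0.4884 kWh
Total energy = 22.32 + 0.1235 + 0.4884 = 22.93 kWh
Cost = 22.93 kWh × £0.0830 = £1.90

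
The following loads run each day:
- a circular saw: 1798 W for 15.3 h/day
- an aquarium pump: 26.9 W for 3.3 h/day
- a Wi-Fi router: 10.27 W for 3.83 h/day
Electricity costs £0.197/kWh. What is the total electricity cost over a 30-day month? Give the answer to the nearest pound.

£163

circular saw: 1798 W × 15.3 h × 30 d = 825,282 Wh = 825.3 kWh
aquarium pump: 26.9 W × 3.3 h × 30 d = 2,663 Wh = 2.663 kWh
Wi-Fi router: 10.27 W × 3.83 h × 30 d = 1,180 Wh = 1.18 kWh
Total energy = 825.3 + 2.663 + 1.18 = 829.1 kWh
Cost = 829.1 kWh × £0.197 = £163.34 ≈ £163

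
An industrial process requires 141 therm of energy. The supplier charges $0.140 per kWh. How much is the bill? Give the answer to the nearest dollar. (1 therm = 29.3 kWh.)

141 therm × (29.3 kWh/therm) = 4,131 kWh
Cost = 4,131 kWh × $0.140/kWh = $578.38 ≈ $578

$578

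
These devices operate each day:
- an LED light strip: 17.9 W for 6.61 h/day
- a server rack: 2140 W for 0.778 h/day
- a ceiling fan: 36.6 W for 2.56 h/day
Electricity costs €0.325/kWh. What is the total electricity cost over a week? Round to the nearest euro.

€4

LED light strip: 17.9 W × 6.61 h × 7 d = 828 Wh = 0.8282 kWh
server rack: 2140 W × 0.778 h × 7 d = 11,654 Wh = 11.65 kWh
ceiling fan: 36.6 W × 2.56 h × 7 d = 656 Wh = 0.6559 kWh
Total energy = 0.8282 + 11.65 + 0.6559 = 13.14 kWh
Cost = 13.14 kWh × €0.325 = €4.27 ≈ €4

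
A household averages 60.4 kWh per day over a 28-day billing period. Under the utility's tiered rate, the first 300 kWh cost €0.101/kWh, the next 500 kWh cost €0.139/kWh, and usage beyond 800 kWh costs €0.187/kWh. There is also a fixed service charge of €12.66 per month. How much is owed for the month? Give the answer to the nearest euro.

Usage = 60.4 kWh/day × 28 days = 1691.2 kWh
First 300 kWh × €0.101 = €30.30
Next 500 kWh × €0.139 = €69.50
Remaining 891.2 kWh × €0.187 = €166.65
Energy charge = €266.45; + service €12.66 = €279.11 ≈ €279

€279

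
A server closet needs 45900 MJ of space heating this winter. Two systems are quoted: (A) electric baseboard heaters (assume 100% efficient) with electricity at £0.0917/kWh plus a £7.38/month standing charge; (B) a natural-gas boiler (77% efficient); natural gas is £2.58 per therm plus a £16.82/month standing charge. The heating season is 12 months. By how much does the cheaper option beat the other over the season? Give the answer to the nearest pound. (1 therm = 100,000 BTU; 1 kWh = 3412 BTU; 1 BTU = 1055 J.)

Heat load = 45900 MJ = 45,900,000,000 J / 1055 = 43,507,109 BTU
Gas: input = 43,507,109 / 0.77 = 56,502,739 BTU = 565 therm → 565 × £2.58 = £1,457.77; + 12 × £16.82 standing = £1,659.61
Electric: 43,507,109 BTU / 3412 = 12,750 kWh → × £0.0917 = £1,169.29; + 12 × £7.38 standing = £1,257.85
Difference = |£1,659.61 − £1,257.85| = £401.77 ≈ £402

£402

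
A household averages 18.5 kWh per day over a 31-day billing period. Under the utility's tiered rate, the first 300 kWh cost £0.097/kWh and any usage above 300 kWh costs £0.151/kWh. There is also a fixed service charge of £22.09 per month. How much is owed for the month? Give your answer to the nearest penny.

Usage = 18.5 kWh/day × 31 days = 573.5 kWh
First 300 kWh × £0.097 = £29.10
Remaining 273.5 kWh × £0.151 = £41.30
Energy charge = £70.40; + service £22.09 = £92.49

£92.49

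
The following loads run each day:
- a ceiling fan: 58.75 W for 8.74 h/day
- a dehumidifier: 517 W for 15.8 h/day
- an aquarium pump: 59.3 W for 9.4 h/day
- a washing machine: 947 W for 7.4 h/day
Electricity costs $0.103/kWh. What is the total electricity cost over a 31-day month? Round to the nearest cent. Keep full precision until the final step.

ceiling fan: 58.75 W × 8.74 h × 31 d = 15,918 Wh = 15.92 kWh
dehumidifier: 517 W × 15.8 h × 31 d = 253,227 Wh = 253.2 kWh
aquarium pump: 59.3 W × 9.4 h × 31 d = 17,280 Wh = 17.28 kWh
washing machine: 947 W × 7.4 h × 31 d = 217,242 Wh = 217.2 kWh
Total energy = 15.92 + 253.2 + 17.28 + 217.2 = 503.7 kWh
Cost = 503.7 kWh × $0.103 = $51.88

$51.88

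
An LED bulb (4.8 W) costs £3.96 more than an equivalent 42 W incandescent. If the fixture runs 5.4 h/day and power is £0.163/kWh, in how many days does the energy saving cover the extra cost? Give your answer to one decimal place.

120.9 days

Power saved = 42 − 4.8 = 37.2 W
Daily energy saved = 37.2 W × 5.4 h = 200.9 Wh = 0.20088 kWh
Daily savings = 0.20088 × £0.163 = £0.0327
Payback = £3.96 / £0.0327 per day = 120.9 days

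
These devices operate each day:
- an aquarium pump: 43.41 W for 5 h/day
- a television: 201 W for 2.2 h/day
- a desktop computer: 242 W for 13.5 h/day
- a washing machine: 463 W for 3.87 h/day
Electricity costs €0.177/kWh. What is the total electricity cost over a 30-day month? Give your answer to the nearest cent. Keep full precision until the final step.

€30.36

aquarium pump: 43.41 W × 5 h × 30 d = 6,511 Wh = 6.511 kWh
television: 201 W × 2.2 h × 30 d = 13,266 Wh = 13.27 kWh
desktop computer: 242 W × 13.5 h × 30 d = 98,010 Wh = 98.01 kWh
washing machine: 463 W × 3.87 h × 30 d = 53,754 Wh = 53.75 kWh
Total energy = 6.511 + 13.27 + 98.01 + 53.75 = 171.5 kWh
Cost = 171.5 kWh × €0.177 = €30.36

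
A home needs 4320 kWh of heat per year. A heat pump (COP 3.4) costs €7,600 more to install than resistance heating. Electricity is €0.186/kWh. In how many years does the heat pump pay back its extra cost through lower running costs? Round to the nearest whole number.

Resistance: 4320 kWh × €0.186 = €803.52/yr
Heat pump: 4320 / 3.4 = 1271 kWh in → × €0.186 = €236.33/yr
Annual savings = €567.19
Payback = €7,600 / €567.19 = 13.4 years

13 years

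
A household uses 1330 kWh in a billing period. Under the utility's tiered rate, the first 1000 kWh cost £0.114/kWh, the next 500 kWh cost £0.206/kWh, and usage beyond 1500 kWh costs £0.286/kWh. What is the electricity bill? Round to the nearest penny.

£181.98

First 1000 kWh × £0.114 = £114.00
Next 330 kWh × £0.206 = £67.98
Remaining tier: 0 kWh (not reached)
Total = £181.98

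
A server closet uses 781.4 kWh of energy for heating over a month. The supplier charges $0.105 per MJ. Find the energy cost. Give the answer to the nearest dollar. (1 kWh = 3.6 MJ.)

$295

781.4 kWh × (3.6 MJ/kWh) = 2,813 MJ
Cost = 2,813 MJ × $0.105/MJ = $295.37 ≈ $295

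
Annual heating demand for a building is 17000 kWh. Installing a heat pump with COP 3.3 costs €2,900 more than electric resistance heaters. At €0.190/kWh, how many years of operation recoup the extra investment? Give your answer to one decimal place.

Resistance: 17000 kWh × €0.190 = €3,230.00/yr
Heat pump: 17000 / 3.3 = 5152 kWh in → × €0.190 = €978.79/yr
Annual savings = €2,251.21
Payback = €2,900 / €2,251.21 = 1.29 years

1.3 years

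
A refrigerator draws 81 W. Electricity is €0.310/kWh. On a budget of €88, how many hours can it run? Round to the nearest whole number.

Energy budget = €88 / €0.310 per kWh = 283.9 kWh = 283,871 Wh
Runtime = 283,871 Wh / 81 W = 3,505 h

3505 h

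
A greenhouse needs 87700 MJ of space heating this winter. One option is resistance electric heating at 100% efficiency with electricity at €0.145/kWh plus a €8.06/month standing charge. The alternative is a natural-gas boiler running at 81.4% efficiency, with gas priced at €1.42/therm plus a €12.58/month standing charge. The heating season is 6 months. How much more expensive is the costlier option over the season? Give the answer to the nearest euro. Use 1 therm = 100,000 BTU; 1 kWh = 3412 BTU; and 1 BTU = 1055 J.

Heat load = 87700 MJ = 87,700,000,000 J / 1055 = 83,127,962 BTU
Gas: input = 83,127,962 / 0.814 = 102,122,804 BTU = 1,021 therm → 1,021 × €1.42 = €1,450.14; + 6 × €12.58 standing = €1,525.62
Electric: 83,127,962 BTU / 3412 = 24,360 kWh → × €0.145 = €3,532.69; + 6 × €8.06 standing = €3,581.05
Difference = |€1,525.62 − €3,581.05| = €2,055.43 ≈ €2055

€2055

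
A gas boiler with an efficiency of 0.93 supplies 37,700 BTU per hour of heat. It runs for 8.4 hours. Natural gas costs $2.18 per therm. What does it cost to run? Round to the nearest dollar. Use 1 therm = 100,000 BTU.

$7

Heat delivered = 37,700 BTU/h × 8.4 h = 316,680 BTU
Gas input = 316,680 / 0.93 = 340,516 BTU
= 340,516 / 100,000 = 3.405 therm
Cost = 3.405 × $2.18/therm = $7.42 ≈ $7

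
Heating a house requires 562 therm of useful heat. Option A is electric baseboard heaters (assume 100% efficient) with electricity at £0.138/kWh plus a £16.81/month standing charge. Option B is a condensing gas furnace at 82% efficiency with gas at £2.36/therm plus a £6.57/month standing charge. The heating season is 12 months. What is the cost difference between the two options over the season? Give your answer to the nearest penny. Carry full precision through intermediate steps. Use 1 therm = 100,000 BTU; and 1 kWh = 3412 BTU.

£778.45

Heat load = 562 therm × 100,000 = 56,200,000 BTU
Gas: input = 56,200,000 / 0.82 = 68,536,585 BTU = 685.4 therm → 685.4 × £2.36 = £1,617.46; + 12 × £6.57 standing = £1,696.30
Electric: 56,200,000 BTU / 3412 = 16,470 kWh → × £0.138 = £2,273.04; + 12 × £16.81 standing = £2,474.76
Difference = |£1,696.30 − £2,474.76| = £778.45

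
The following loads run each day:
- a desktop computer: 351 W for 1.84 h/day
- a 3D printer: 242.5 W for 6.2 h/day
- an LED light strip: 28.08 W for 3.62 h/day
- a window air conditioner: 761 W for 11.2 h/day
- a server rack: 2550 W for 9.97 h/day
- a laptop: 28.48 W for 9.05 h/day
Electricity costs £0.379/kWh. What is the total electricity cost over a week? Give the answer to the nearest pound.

desktop computer: 351 W × 1.84 h × 7 d = 4,521 Wh = 4.521 kWh
3D printer: 242.5 W × 6.2 h × 7 d = 10,524 Wh = 10.52 kWh
LED light strip: 28.08 W × 3.62 h × 7 d = 712 Wh = 0.7115 kWh
window air conditioner: 761 W × 11.2 h × 7 d = 59,662 Wh = 59.66 kWh
server rack: 2550 W × 9.97 h × 7 d = 177,964 Wh = 178 kWh
laptop: 28.48 W × 9.05 h × 7 d = 1,804 Wh = 1.804 kWh
Total energy = 4.521 + 10.52 + 0.7115 + 59.66 + 178 + 1.804 = 255.2 kWh
Cost = 255.2 kWh × £0.379 = £96.72 ≈ £97

£97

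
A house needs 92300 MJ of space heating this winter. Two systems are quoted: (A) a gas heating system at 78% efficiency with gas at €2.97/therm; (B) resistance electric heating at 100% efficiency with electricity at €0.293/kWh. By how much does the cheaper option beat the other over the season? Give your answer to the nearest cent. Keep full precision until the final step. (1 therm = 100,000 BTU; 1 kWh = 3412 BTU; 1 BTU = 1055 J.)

Heat load = 92300 MJ = 92,300,000,000 J / 1055 = 87,488,152 BTU
Gas: input = 87,488,152 / 0.78 = 112,164,297 BTU = 1,122 therm → 1,122 × €2.97 = €3,331.28
Electric: 87,488,152 BTU / 3412 = 25,640 kWh → × €0.293 = €7,512.90
Difference = |€3,331.28 − €7,512.90| = €4,181.62

€4181.62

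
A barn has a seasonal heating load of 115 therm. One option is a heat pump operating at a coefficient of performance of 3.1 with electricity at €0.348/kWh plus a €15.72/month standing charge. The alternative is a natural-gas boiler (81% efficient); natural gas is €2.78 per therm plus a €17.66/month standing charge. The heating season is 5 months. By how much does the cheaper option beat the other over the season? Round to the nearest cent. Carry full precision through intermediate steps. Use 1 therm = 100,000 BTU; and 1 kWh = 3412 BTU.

Heat load = 115 therm × 100,000 = 11,500,000 BTU
Gas: input = 11,500,000 / 0.81 = 14,197,531 BTU = 142 therm → 142 × €2.78 = €394.69; + 5 × €17.66 standing = €482.99
Heat pump: 11,500,000 BTU / 3412 = 3,370 kWh heat; / 3.1 = 1,087 kWh in → × €0.348 = €378.36; + 5 × €15.72 standing = €456.96
Difference = |€482.99 − €456.96| = €26.03

€26.03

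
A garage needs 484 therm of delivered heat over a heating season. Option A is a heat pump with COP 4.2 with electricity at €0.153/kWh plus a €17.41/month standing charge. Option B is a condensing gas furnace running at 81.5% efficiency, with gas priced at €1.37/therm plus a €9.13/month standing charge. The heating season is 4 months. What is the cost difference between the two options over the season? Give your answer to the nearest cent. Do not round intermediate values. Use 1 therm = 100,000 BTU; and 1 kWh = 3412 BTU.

Heat load = 484 therm × 100,000 = 48,400,000 BTU
Gas: input = 48,400,000 / 0.815 = 59,386,503 BTU = 593.9 therm → 593.9 × €1.37 = €813.60; + 4 × €9.13 standing = €850.12
Heat pump: 48,400,000 BTU / 3412 = 14,190 kWh heat; / 4.2 = 3,377 kWh in → × €0.153 = €516.75; + 4 × €17.41 standing = €586.39
Difference = |€850.12 − €586.39| = €263.73

€263.73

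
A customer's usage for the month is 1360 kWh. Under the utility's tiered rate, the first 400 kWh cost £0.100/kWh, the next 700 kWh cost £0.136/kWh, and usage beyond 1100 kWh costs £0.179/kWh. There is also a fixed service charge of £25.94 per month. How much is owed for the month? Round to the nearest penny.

First 400 kWh × £0.100 = £40.00
Next 700 kWh × £0.136 = £95.20
Remaining 260 kWh × £0.179 = £46.54
Energy charge = £181.74; + service £25.94 = £207.68

£207.68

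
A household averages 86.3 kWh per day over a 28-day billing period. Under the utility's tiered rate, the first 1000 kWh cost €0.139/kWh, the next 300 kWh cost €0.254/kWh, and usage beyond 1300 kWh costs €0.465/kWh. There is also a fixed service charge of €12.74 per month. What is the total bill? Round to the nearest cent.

€747.07

Usage = 86.3 kWh/day × 28 days = 2416.4 kWh
First 1000 kWh × €0.139 = €139.00
Next 300 kWh × €0.254 = €76.20
Remaining 1116.4 kWh × €0.465 = €519.13
Energy charge = €734.33; + service €12.74 = €747.07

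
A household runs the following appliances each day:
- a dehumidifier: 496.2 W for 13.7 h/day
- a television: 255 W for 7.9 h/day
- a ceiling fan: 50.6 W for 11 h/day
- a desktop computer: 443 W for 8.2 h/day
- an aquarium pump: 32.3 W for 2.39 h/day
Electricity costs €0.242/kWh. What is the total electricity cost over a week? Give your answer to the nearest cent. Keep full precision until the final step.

dehumidifier: 496.2 W × 13.7 h × 7 d = 47,586 Wh = 47.59 kWh
television: 255 W × 7.9 h × 7 d = 14,102 Wh = 14.1 kWh
ceiling fan: 50.6 W × 11 h × 7 d = 3,896 Wh = 3.896 kWh
desktop computer: 443 W × 8.2 h × 7 d = 25,428 Wh = 25.43 kWh
aquarium pump: 32.3 W × 2.39 h × 7 d = 540 Wh = 0.5404 kWh
Total energy = 47.59 + 14.1 + 3.896 + 25.43 + 0.5404 = 91.55 kWh
Cost = 91.55 kWh × €0.242 = €22.16

€22.16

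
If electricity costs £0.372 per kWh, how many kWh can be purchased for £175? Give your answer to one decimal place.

470.4 kWh

£175 / £0.372 per kWh = 470.4 kWh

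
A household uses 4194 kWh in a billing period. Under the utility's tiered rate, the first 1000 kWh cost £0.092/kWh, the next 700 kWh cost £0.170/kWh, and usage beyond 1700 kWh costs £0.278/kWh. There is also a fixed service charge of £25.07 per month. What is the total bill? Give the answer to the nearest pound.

£929

First 1000 kWh × £0.092 = £92.00
Next 700 kWh × £0.170 = £119.00
Remaining 2494 kWh × £0.278 = £693.33
Energy charge = £904.33; + service £25.07 = £929.40 ≈ £929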